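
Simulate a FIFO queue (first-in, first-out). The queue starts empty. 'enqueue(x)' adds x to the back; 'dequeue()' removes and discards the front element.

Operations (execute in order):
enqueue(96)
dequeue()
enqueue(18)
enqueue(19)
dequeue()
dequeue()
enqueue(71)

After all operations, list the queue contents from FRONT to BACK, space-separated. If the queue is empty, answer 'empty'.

enqueue(96): [96]
dequeue(): []
enqueue(18): [18]
enqueue(19): [18, 19]
dequeue(): [19]
dequeue(): []
enqueue(71): [71]

Answer: 71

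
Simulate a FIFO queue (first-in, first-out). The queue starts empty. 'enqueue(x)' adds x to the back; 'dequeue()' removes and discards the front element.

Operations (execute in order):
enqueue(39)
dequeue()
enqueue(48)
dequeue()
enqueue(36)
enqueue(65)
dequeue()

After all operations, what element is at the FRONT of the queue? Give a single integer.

Answer: 65

Derivation:
enqueue(39): queue = [39]
dequeue(): queue = []
enqueue(48): queue = [48]
dequeue(): queue = []
enqueue(36): queue = [36]
enqueue(65): queue = [36, 65]
dequeue(): queue = [65]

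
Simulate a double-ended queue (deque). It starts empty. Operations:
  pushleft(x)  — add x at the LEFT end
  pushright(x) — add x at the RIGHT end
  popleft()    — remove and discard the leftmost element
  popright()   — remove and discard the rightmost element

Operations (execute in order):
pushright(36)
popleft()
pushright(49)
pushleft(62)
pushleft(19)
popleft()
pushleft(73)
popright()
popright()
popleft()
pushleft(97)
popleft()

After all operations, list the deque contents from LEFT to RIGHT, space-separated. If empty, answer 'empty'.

pushright(36): [36]
popleft(): []
pushright(49): [49]
pushleft(62): [62, 49]
pushleft(19): [19, 62, 49]
popleft(): [62, 49]
pushleft(73): [73, 62, 49]
popright(): [73, 62]
popright(): [73]
popleft(): []
pushleft(97): [97]
popleft(): []

Answer: empty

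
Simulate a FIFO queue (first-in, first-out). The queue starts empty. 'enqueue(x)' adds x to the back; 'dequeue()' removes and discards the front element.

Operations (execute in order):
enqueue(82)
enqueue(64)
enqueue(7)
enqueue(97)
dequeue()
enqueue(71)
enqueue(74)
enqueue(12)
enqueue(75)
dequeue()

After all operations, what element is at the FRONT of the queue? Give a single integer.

Answer: 7

Derivation:
enqueue(82): queue = [82]
enqueue(64): queue = [82, 64]
enqueue(7): queue = [82, 64, 7]
enqueue(97): queue = [82, 64, 7, 97]
dequeue(): queue = [64, 7, 97]
enqueue(71): queue = [64, 7, 97, 71]
enqueue(74): queue = [64, 7, 97, 71, 74]
enqueue(12): queue = [64, 7, 97, 71, 74, 12]
enqueue(75): queue = [64, 7, 97, 71, 74, 12, 75]
dequeue(): queue = [7, 97, 71, 74, 12, 75]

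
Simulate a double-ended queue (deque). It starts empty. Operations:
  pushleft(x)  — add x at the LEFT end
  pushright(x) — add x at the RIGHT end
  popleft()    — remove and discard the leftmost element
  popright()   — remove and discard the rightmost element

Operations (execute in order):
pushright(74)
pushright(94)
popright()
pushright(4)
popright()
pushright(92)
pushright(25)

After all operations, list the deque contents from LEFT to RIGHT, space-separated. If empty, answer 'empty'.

pushright(74): [74]
pushright(94): [74, 94]
popright(): [74]
pushright(4): [74, 4]
popright(): [74]
pushright(92): [74, 92]
pushright(25): [74, 92, 25]

Answer: 74 92 25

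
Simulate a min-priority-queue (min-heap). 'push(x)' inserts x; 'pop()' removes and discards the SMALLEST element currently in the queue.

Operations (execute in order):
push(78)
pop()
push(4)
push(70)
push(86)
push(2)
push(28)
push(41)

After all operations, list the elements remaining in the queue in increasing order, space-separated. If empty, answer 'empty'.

Answer: 2 4 28 41 70 86

Derivation:
push(78): heap contents = [78]
pop() → 78: heap contents = []
push(4): heap contents = [4]
push(70): heap contents = [4, 70]
push(86): heap contents = [4, 70, 86]
push(2): heap contents = [2, 4, 70, 86]
push(28): heap contents = [2, 4, 28, 70, 86]
push(41): heap contents = [2, 4, 28, 41, 70, 86]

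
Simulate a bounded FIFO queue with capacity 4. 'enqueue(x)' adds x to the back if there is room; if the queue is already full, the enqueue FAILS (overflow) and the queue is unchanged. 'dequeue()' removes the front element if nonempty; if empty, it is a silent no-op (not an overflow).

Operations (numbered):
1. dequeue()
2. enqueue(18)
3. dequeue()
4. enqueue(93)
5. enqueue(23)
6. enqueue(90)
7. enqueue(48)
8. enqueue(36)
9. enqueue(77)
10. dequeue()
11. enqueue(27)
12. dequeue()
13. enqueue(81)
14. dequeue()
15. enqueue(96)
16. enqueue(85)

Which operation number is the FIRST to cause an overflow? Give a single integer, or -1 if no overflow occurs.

Answer: 8

Derivation:
1. dequeue(): empty, no-op, size=0
2. enqueue(18): size=1
3. dequeue(): size=0
4. enqueue(93): size=1
5. enqueue(23): size=2
6. enqueue(90): size=3
7. enqueue(48): size=4
8. enqueue(36): size=4=cap → OVERFLOW (fail)
9. enqueue(77): size=4=cap → OVERFLOW (fail)
10. dequeue(): size=3
11. enqueue(27): size=4
12. dequeue(): size=3
13. enqueue(81): size=4
14. dequeue(): size=3
15. enqueue(96): size=4
16. enqueue(85): size=4=cap → OVERFLOW (fail)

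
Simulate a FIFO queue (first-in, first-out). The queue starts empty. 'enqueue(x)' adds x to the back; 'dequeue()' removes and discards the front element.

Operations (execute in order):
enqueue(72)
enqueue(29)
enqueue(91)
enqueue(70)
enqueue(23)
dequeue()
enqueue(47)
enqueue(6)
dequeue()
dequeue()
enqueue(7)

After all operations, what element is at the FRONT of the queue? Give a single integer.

enqueue(72): queue = [72]
enqueue(29): queue = [72, 29]
enqueue(91): queue = [72, 29, 91]
enqueue(70): queue = [72, 29, 91, 70]
enqueue(23): queue = [72, 29, 91, 70, 23]
dequeue(): queue = [29, 91, 70, 23]
enqueue(47): queue = [29, 91, 70, 23, 47]
enqueue(6): queue = [29, 91, 70, 23, 47, 6]
dequeue(): queue = [91, 70, 23, 47, 6]
dequeue(): queue = [70, 23, 47, 6]
enqueue(7): queue = [70, 23, 47, 6, 7]

Answer: 70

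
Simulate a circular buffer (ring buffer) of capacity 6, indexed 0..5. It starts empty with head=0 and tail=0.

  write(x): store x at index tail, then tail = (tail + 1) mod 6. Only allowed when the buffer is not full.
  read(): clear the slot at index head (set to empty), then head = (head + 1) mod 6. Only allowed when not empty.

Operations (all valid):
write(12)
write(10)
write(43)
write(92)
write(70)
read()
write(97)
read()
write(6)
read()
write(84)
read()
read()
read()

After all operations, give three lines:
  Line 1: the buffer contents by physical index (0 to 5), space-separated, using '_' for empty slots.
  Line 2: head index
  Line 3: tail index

write(12): buf=[12 _ _ _ _ _], head=0, tail=1, size=1
write(10): buf=[12 10 _ _ _ _], head=0, tail=2, size=2
write(43): buf=[12 10 43 _ _ _], head=0, tail=3, size=3
write(92): buf=[12 10 43 92 _ _], head=0, tail=4, size=4
write(70): buf=[12 10 43 92 70 _], head=0, tail=5, size=5
read(): buf=[_ 10 43 92 70 _], head=1, tail=5, size=4
write(97): buf=[_ 10 43 92 70 97], head=1, tail=0, size=5
read(): buf=[_ _ 43 92 70 97], head=2, tail=0, size=4
write(6): buf=[6 _ 43 92 70 97], head=2, tail=1, size=5
read(): buf=[6 _ _ 92 70 97], head=3, tail=1, size=4
write(84): buf=[6 84 _ 92 70 97], head=3, tail=2, size=5
read(): buf=[6 84 _ _ 70 97], head=4, tail=2, size=4
read(): buf=[6 84 _ _ _ 97], head=5, tail=2, size=3
read(): buf=[6 84 _ _ _ _], head=0, tail=2, size=2

Answer: 6 84 _ _ _ _
0
2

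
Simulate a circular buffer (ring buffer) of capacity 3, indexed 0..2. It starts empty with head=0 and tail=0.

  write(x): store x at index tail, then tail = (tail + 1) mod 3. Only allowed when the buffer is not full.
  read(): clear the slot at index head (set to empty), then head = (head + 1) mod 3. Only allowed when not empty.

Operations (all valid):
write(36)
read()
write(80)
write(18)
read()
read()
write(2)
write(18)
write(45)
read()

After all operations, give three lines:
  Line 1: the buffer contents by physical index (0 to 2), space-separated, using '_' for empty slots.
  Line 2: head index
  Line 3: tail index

Answer: _ 18 45
1
0

Derivation:
write(36): buf=[36 _ _], head=0, tail=1, size=1
read(): buf=[_ _ _], head=1, tail=1, size=0
write(80): buf=[_ 80 _], head=1, tail=2, size=1
write(18): buf=[_ 80 18], head=1, tail=0, size=2
read(): buf=[_ _ 18], head=2, tail=0, size=1
read(): buf=[_ _ _], head=0, tail=0, size=0
write(2): buf=[2 _ _], head=0, tail=1, size=1
write(18): buf=[2 18 _], head=0, tail=2, size=2
write(45): buf=[2 18 45], head=0, tail=0, size=3
read(): buf=[_ 18 45], head=1, tail=0, size=2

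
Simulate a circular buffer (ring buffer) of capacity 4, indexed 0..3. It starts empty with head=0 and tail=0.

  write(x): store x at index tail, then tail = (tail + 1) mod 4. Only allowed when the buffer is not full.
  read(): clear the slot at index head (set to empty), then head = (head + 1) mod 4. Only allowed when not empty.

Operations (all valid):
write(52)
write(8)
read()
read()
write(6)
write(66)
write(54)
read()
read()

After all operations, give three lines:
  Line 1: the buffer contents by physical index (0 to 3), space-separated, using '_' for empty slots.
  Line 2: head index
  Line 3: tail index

write(52): buf=[52 _ _ _], head=0, tail=1, size=1
write(8): buf=[52 8 _ _], head=0, tail=2, size=2
read(): buf=[_ 8 _ _], head=1, tail=2, size=1
read(): buf=[_ _ _ _], head=2, tail=2, size=0
write(6): buf=[_ _ 6 _], head=2, tail=3, size=1
write(66): buf=[_ _ 6 66], head=2, tail=0, size=2
write(54): buf=[54 _ 6 66], head=2, tail=1, size=3
read(): buf=[54 _ _ 66], head=3, tail=1, size=2
read(): buf=[54 _ _ _], head=0, tail=1, size=1

Answer: 54 _ _ _
0
1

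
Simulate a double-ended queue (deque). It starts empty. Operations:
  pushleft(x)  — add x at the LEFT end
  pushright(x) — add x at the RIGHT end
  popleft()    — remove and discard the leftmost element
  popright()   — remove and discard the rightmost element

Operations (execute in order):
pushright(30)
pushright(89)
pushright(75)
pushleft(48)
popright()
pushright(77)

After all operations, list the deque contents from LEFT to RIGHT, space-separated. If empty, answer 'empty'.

Answer: 48 30 89 77

Derivation:
pushright(30): [30]
pushright(89): [30, 89]
pushright(75): [30, 89, 75]
pushleft(48): [48, 30, 89, 75]
popright(): [48, 30, 89]
pushright(77): [48, 30, 89, 77]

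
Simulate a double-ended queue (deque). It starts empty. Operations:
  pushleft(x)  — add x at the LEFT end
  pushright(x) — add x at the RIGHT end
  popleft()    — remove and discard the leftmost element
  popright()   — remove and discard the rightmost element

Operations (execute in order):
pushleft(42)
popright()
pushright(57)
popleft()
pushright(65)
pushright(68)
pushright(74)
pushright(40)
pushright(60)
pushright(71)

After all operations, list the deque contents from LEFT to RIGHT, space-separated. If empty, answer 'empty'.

pushleft(42): [42]
popright(): []
pushright(57): [57]
popleft(): []
pushright(65): [65]
pushright(68): [65, 68]
pushright(74): [65, 68, 74]
pushright(40): [65, 68, 74, 40]
pushright(60): [65, 68, 74, 40, 60]
pushright(71): [65, 68, 74, 40, 60, 71]

Answer: 65 68 74 40 60 71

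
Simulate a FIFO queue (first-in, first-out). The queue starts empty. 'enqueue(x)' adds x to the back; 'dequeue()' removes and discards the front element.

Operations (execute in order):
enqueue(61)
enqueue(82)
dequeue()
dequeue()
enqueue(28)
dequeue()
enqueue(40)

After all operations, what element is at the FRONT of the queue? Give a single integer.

Answer: 40

Derivation:
enqueue(61): queue = [61]
enqueue(82): queue = [61, 82]
dequeue(): queue = [82]
dequeue(): queue = []
enqueue(28): queue = [28]
dequeue(): queue = []
enqueue(40): queue = [40]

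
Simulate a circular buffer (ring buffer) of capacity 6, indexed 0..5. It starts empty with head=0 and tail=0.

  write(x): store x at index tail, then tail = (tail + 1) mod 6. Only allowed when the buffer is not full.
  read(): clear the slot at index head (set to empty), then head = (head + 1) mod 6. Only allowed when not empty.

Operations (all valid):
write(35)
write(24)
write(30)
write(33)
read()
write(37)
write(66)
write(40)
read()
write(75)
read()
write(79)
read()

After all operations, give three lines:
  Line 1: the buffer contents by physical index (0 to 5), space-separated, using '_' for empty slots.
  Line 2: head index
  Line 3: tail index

Answer: 40 75 79 _ 37 66
4
3

Derivation:
write(35): buf=[35 _ _ _ _ _], head=0, tail=1, size=1
write(24): buf=[35 24 _ _ _ _], head=0, tail=2, size=2
write(30): buf=[35 24 30 _ _ _], head=0, tail=3, size=3
write(33): buf=[35 24 30 33 _ _], head=0, tail=4, size=4
read(): buf=[_ 24 30 33 _ _], head=1, tail=4, size=3
write(37): buf=[_ 24 30 33 37 _], head=1, tail=5, size=4
write(66): buf=[_ 24 30 33 37 66], head=1, tail=0, size=5
write(40): buf=[40 24 30 33 37 66], head=1, tail=1, size=6
read(): buf=[40 _ 30 33 37 66], head=2, tail=1, size=5
write(75): buf=[40 75 30 33 37 66], head=2, tail=2, size=6
read(): buf=[40 75 _ 33 37 66], head=3, tail=2, size=5
write(79): buf=[40 75 79 33 37 66], head=3, tail=3, size=6
read(): buf=[40 75 79 _ 37 66], head=4, tail=3, size=5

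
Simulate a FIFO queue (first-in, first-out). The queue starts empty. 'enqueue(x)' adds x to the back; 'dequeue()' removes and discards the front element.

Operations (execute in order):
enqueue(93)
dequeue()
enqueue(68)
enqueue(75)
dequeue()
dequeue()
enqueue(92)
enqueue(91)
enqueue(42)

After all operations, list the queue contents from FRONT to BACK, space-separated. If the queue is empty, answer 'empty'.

Answer: 92 91 42

Derivation:
enqueue(93): [93]
dequeue(): []
enqueue(68): [68]
enqueue(75): [68, 75]
dequeue(): [75]
dequeue(): []
enqueue(92): [92]
enqueue(91): [92, 91]
enqueue(42): [92, 91, 42]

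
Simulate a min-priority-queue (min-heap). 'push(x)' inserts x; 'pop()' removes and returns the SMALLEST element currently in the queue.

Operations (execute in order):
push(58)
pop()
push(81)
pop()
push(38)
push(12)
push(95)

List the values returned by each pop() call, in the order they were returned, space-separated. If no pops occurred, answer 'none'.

Answer: 58 81

Derivation:
push(58): heap contents = [58]
pop() → 58: heap contents = []
push(81): heap contents = [81]
pop() → 81: heap contents = []
push(38): heap contents = [38]
push(12): heap contents = [12, 38]
push(95): heap contents = [12, 38, 95]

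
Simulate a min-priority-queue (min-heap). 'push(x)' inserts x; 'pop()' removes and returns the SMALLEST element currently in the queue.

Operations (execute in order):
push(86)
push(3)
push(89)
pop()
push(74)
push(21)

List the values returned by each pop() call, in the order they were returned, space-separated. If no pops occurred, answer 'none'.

push(86): heap contents = [86]
push(3): heap contents = [3, 86]
push(89): heap contents = [3, 86, 89]
pop() → 3: heap contents = [86, 89]
push(74): heap contents = [74, 86, 89]
push(21): heap contents = [21, 74, 86, 89]

Answer: 3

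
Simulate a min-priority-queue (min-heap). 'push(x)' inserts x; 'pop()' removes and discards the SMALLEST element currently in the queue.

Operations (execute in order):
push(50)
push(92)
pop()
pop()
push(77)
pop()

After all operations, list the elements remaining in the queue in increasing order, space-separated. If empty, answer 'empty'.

Answer: empty

Derivation:
push(50): heap contents = [50]
push(92): heap contents = [50, 92]
pop() → 50: heap contents = [92]
pop() → 92: heap contents = []
push(77): heap contents = [77]
pop() → 77: heap contents = []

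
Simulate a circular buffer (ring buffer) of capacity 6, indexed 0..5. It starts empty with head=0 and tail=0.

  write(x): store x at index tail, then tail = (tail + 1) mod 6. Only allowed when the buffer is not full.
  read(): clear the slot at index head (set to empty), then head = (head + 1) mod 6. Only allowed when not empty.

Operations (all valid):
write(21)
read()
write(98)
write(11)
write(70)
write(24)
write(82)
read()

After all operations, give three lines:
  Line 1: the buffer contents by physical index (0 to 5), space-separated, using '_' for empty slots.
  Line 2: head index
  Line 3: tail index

write(21): buf=[21 _ _ _ _ _], head=0, tail=1, size=1
read(): buf=[_ _ _ _ _ _], head=1, tail=1, size=0
write(98): buf=[_ 98 _ _ _ _], head=1, tail=2, size=1
write(11): buf=[_ 98 11 _ _ _], head=1, tail=3, size=2
write(70): buf=[_ 98 11 70 _ _], head=1, tail=4, size=3
write(24): buf=[_ 98 11 70 24 _], head=1, tail=5, size=4
write(82): buf=[_ 98 11 70 24 82], head=1, tail=0, size=5
read(): buf=[_ _ 11 70 24 82], head=2, tail=0, size=4

Answer: _ _ 11 70 24 82
2
0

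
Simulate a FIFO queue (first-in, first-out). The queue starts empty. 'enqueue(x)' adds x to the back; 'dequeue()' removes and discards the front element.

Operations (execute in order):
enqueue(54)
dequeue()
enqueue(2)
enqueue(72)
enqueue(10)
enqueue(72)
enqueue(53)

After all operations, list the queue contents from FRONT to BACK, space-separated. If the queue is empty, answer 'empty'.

enqueue(54): [54]
dequeue(): []
enqueue(2): [2]
enqueue(72): [2, 72]
enqueue(10): [2, 72, 10]
enqueue(72): [2, 72, 10, 72]
enqueue(53): [2, 72, 10, 72, 53]

Answer: 2 72 10 72 53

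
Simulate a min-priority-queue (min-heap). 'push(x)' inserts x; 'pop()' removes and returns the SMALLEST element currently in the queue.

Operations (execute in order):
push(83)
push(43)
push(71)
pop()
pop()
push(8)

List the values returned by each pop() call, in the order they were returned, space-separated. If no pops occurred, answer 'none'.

push(83): heap contents = [83]
push(43): heap contents = [43, 83]
push(71): heap contents = [43, 71, 83]
pop() → 43: heap contents = [71, 83]
pop() → 71: heap contents = [83]
push(8): heap contents = [8, 83]

Answer: 43 71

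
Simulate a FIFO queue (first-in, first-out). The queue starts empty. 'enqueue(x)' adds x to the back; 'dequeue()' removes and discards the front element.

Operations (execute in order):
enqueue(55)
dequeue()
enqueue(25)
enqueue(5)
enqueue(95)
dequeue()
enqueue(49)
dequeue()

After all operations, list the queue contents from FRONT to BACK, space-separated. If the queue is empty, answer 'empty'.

Answer: 95 49

Derivation:
enqueue(55): [55]
dequeue(): []
enqueue(25): [25]
enqueue(5): [25, 5]
enqueue(95): [25, 5, 95]
dequeue(): [5, 95]
enqueue(49): [5, 95, 49]
dequeue(): [95, 49]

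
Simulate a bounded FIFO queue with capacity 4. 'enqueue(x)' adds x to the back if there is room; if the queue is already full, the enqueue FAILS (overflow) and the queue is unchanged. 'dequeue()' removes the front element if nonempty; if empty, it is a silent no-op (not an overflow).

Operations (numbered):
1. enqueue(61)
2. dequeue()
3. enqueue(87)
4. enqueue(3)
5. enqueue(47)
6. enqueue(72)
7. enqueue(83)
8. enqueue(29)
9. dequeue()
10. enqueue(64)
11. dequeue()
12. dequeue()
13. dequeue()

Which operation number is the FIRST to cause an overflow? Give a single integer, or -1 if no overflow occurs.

1. enqueue(61): size=1
2. dequeue(): size=0
3. enqueue(87): size=1
4. enqueue(3): size=2
5. enqueue(47): size=3
6. enqueue(72): size=4
7. enqueue(83): size=4=cap → OVERFLOW (fail)
8. enqueue(29): size=4=cap → OVERFLOW (fail)
9. dequeue(): size=3
10. enqueue(64): size=4
11. dequeue(): size=3
12. dequeue(): size=2
13. dequeue(): size=1

Answer: 7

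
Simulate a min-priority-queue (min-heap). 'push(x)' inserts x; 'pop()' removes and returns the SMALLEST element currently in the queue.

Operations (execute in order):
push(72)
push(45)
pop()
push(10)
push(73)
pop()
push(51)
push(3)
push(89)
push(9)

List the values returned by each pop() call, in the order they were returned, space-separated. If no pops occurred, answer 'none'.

push(72): heap contents = [72]
push(45): heap contents = [45, 72]
pop() → 45: heap contents = [72]
push(10): heap contents = [10, 72]
push(73): heap contents = [10, 72, 73]
pop() → 10: heap contents = [72, 73]
push(51): heap contents = [51, 72, 73]
push(3): heap contents = [3, 51, 72, 73]
push(89): heap contents = [3, 51, 72, 73, 89]
push(9): heap contents = [3, 9, 51, 72, 73, 89]

Answer: 45 10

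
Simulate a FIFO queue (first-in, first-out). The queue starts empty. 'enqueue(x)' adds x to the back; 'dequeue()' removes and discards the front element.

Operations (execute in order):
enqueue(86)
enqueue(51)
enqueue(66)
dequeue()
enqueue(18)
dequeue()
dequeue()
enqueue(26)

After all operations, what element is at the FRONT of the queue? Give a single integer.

enqueue(86): queue = [86]
enqueue(51): queue = [86, 51]
enqueue(66): queue = [86, 51, 66]
dequeue(): queue = [51, 66]
enqueue(18): queue = [51, 66, 18]
dequeue(): queue = [66, 18]
dequeue(): queue = [18]
enqueue(26): queue = [18, 26]

Answer: 18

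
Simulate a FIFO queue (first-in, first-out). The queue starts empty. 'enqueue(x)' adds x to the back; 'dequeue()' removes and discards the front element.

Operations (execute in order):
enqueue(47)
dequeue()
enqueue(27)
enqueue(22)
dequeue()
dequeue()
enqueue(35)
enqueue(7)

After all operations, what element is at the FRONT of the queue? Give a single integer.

enqueue(47): queue = [47]
dequeue(): queue = []
enqueue(27): queue = [27]
enqueue(22): queue = [27, 22]
dequeue(): queue = [22]
dequeue(): queue = []
enqueue(35): queue = [35]
enqueue(7): queue = [35, 7]

Answer: 35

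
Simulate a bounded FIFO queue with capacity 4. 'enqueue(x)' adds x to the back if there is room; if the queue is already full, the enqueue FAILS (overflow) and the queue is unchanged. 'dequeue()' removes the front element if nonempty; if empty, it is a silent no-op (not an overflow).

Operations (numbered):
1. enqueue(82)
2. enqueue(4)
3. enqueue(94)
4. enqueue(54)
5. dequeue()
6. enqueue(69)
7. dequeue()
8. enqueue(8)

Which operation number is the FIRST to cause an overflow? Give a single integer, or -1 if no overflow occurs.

1. enqueue(82): size=1
2. enqueue(4): size=2
3. enqueue(94): size=3
4. enqueue(54): size=4
5. dequeue(): size=3
6. enqueue(69): size=4
7. dequeue(): size=3
8. enqueue(8): size=4

Answer: -1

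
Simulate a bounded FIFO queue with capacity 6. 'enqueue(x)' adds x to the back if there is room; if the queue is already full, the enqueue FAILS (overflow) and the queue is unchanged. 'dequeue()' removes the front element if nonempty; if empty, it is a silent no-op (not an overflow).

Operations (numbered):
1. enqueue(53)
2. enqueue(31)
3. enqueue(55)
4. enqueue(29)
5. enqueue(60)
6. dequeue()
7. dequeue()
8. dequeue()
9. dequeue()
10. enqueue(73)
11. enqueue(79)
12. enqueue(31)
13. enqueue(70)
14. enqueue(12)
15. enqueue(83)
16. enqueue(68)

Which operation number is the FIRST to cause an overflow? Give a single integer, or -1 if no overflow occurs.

Answer: 15

Derivation:
1. enqueue(53): size=1
2. enqueue(31): size=2
3. enqueue(55): size=3
4. enqueue(29): size=4
5. enqueue(60): size=5
6. dequeue(): size=4
7. dequeue(): size=3
8. dequeue(): size=2
9. dequeue(): size=1
10. enqueue(73): size=2
11. enqueue(79): size=3
12. enqueue(31): size=4
13. enqueue(70): size=5
14. enqueue(12): size=6
15. enqueue(83): size=6=cap → OVERFLOW (fail)
16. enqueue(68): size=6=cap → OVERFLOW (fail)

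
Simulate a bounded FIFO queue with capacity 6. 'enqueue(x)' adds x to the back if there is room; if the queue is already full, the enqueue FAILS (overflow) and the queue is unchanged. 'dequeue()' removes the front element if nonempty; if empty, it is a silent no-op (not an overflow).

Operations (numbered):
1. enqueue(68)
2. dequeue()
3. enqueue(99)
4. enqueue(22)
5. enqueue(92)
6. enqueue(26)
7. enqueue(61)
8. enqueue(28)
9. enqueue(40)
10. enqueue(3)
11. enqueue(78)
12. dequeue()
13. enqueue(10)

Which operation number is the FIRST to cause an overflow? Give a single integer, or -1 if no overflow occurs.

1. enqueue(68): size=1
2. dequeue(): size=0
3. enqueue(99): size=1
4. enqueue(22): size=2
5. enqueue(92): size=3
6. enqueue(26): size=4
7. enqueue(61): size=5
8. enqueue(28): size=6
9. enqueue(40): size=6=cap → OVERFLOW (fail)
10. enqueue(3): size=6=cap → OVERFLOW (fail)
11. enqueue(78): size=6=cap → OVERFLOW (fail)
12. dequeue(): size=5
13. enqueue(10): size=6

Answer: 9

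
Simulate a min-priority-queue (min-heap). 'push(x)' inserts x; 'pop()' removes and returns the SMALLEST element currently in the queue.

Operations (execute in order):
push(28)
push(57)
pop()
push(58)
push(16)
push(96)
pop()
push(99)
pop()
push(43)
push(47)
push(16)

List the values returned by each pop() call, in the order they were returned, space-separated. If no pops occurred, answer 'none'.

push(28): heap contents = [28]
push(57): heap contents = [28, 57]
pop() → 28: heap contents = [57]
push(58): heap contents = [57, 58]
push(16): heap contents = [16, 57, 58]
push(96): heap contents = [16, 57, 58, 96]
pop() → 16: heap contents = [57, 58, 96]
push(99): heap contents = [57, 58, 96, 99]
pop() → 57: heap contents = [58, 96, 99]
push(43): heap contents = [43, 58, 96, 99]
push(47): heap contents = [43, 47, 58, 96, 99]
push(16): heap contents = [16, 43, 47, 58, 96, 99]

Answer: 28 16 57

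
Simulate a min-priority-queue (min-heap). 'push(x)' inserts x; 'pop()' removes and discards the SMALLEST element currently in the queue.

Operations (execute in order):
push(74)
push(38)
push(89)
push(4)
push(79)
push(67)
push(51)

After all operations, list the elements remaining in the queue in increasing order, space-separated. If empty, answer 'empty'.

push(74): heap contents = [74]
push(38): heap contents = [38, 74]
push(89): heap contents = [38, 74, 89]
push(4): heap contents = [4, 38, 74, 89]
push(79): heap contents = [4, 38, 74, 79, 89]
push(67): heap contents = [4, 38, 67, 74, 79, 89]
push(51): heap contents = [4, 38, 51, 67, 74, 79, 89]

Answer: 4 38 51 67 74 79 89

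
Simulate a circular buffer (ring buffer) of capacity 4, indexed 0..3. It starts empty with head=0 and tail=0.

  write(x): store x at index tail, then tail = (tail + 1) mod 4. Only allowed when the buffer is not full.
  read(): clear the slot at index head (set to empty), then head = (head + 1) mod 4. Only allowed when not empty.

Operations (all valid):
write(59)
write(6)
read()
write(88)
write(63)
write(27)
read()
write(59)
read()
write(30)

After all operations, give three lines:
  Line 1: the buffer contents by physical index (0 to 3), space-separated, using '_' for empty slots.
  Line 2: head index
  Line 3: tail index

write(59): buf=[59 _ _ _], head=0, tail=1, size=1
write(6): buf=[59 6 _ _], head=0, tail=2, size=2
read(): buf=[_ 6 _ _], head=1, tail=2, size=1
write(88): buf=[_ 6 88 _], head=1, tail=3, size=2
write(63): buf=[_ 6 88 63], head=1, tail=0, size=3
write(27): buf=[27 6 88 63], head=1, tail=1, size=4
read(): buf=[27 _ 88 63], head=2, tail=1, size=3
write(59): buf=[27 59 88 63], head=2, tail=2, size=4
read(): buf=[27 59 _ 63], head=3, tail=2, size=3
write(30): buf=[27 59 30 63], head=3, tail=3, size=4

Answer: 27 59 30 63
3
3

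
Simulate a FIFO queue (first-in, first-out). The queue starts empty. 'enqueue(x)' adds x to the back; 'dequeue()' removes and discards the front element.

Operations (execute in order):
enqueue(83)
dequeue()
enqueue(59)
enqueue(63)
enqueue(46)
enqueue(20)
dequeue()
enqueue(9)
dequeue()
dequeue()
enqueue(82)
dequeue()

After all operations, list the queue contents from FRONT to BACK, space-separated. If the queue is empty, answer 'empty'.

Answer: 9 82

Derivation:
enqueue(83): [83]
dequeue(): []
enqueue(59): [59]
enqueue(63): [59, 63]
enqueue(46): [59, 63, 46]
enqueue(20): [59, 63, 46, 20]
dequeue(): [63, 46, 20]
enqueue(9): [63, 46, 20, 9]
dequeue(): [46, 20, 9]
dequeue(): [20, 9]
enqueue(82): [20, 9, 82]
dequeue(): [9, 82]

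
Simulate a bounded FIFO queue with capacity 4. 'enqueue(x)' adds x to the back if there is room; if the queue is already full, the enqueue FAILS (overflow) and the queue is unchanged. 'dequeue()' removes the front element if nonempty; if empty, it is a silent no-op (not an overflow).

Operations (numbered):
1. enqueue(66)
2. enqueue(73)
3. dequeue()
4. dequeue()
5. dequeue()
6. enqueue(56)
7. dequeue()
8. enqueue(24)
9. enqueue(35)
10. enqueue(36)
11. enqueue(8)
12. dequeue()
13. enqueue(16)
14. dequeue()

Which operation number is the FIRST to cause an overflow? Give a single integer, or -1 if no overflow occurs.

Answer: -1

Derivation:
1. enqueue(66): size=1
2. enqueue(73): size=2
3. dequeue(): size=1
4. dequeue(): size=0
5. dequeue(): empty, no-op, size=0
6. enqueue(56): size=1
7. dequeue(): size=0
8. enqueue(24): size=1
9. enqueue(35): size=2
10. enqueue(36): size=3
11. enqueue(8): size=4
12. dequeue(): size=3
13. enqueue(16): size=4
14. dequeue(): size=3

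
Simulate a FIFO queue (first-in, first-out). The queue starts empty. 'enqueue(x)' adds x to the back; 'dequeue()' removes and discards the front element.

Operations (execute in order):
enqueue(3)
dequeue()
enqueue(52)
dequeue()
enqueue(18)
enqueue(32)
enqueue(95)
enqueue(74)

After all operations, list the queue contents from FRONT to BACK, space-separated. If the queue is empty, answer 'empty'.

Answer: 18 32 95 74

Derivation:
enqueue(3): [3]
dequeue(): []
enqueue(52): [52]
dequeue(): []
enqueue(18): [18]
enqueue(32): [18, 32]
enqueue(95): [18, 32, 95]
enqueue(74): [18, 32, 95, 74]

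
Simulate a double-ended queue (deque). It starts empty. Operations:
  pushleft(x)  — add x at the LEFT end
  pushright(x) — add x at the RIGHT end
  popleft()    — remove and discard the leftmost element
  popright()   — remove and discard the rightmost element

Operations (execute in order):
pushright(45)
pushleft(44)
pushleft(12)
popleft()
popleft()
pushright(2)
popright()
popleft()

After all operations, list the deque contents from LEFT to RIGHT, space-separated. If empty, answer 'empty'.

Answer: empty

Derivation:
pushright(45): [45]
pushleft(44): [44, 45]
pushleft(12): [12, 44, 45]
popleft(): [44, 45]
popleft(): [45]
pushright(2): [45, 2]
popright(): [45]
popleft(): []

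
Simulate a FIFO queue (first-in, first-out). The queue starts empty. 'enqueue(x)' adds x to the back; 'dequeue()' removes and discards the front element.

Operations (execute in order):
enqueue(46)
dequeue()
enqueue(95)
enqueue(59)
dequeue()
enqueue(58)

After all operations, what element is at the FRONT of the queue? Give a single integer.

Answer: 59

Derivation:
enqueue(46): queue = [46]
dequeue(): queue = []
enqueue(95): queue = [95]
enqueue(59): queue = [95, 59]
dequeue(): queue = [59]
enqueue(58): queue = [59, 58]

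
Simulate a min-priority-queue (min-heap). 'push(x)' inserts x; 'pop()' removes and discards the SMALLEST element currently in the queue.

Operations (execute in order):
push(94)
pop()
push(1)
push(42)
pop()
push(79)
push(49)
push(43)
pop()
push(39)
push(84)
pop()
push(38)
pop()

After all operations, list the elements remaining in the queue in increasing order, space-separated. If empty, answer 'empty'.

Answer: 43 49 79 84

Derivation:
push(94): heap contents = [94]
pop() → 94: heap contents = []
push(1): heap contents = [1]
push(42): heap contents = [1, 42]
pop() → 1: heap contents = [42]
push(79): heap contents = [42, 79]
push(49): heap contents = [42, 49, 79]
push(43): heap contents = [42, 43, 49, 79]
pop() → 42: heap contents = [43, 49, 79]
push(39): heap contents = [39, 43, 49, 79]
push(84): heap contents = [39, 43, 49, 79, 84]
pop() → 39: heap contents = [43, 49, 79, 84]
push(38): heap contents = [38, 43, 49, 79, 84]
pop() → 38: heap contents = [43, 49, 79, 84]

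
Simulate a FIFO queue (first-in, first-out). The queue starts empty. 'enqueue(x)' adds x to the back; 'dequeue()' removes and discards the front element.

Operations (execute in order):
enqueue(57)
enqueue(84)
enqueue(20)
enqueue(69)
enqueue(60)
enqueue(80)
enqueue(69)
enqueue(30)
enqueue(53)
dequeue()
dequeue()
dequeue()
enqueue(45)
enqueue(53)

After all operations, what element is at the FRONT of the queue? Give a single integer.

enqueue(57): queue = [57]
enqueue(84): queue = [57, 84]
enqueue(20): queue = [57, 84, 20]
enqueue(69): queue = [57, 84, 20, 69]
enqueue(60): queue = [57, 84, 20, 69, 60]
enqueue(80): queue = [57, 84, 20, 69, 60, 80]
enqueue(69): queue = [57, 84, 20, 69, 60, 80, 69]
enqueue(30): queue = [57, 84, 20, 69, 60, 80, 69, 30]
enqueue(53): queue = [57, 84, 20, 69, 60, 80, 69, 30, 53]
dequeue(): queue = [84, 20, 69, 60, 80, 69, 30, 53]
dequeue(): queue = [20, 69, 60, 80, 69, 30, 53]
dequeue(): queue = [69, 60, 80, 69, 30, 53]
enqueue(45): queue = [69, 60, 80, 69, 30, 53, 45]
enqueue(53): queue = [69, 60, 80, 69, 30, 53, 45, 53]

Answer: 69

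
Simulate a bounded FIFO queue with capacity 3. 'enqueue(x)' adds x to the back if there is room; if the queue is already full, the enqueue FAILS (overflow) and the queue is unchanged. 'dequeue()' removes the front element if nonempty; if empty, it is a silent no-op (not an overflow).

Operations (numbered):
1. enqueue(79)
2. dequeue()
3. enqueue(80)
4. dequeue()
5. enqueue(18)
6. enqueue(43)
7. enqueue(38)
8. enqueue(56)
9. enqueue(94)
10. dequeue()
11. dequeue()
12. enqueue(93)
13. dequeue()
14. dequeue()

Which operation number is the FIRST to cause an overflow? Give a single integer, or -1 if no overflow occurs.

1. enqueue(79): size=1
2. dequeue(): size=0
3. enqueue(80): size=1
4. dequeue(): size=0
5. enqueue(18): size=1
6. enqueue(43): size=2
7. enqueue(38): size=3
8. enqueue(56): size=3=cap → OVERFLOW (fail)
9. enqueue(94): size=3=cap → OVERFLOW (fail)
10. dequeue(): size=2
11. dequeue(): size=1
12. enqueue(93): size=2
13. dequeue(): size=1
14. dequeue(): size=0

Answer: 8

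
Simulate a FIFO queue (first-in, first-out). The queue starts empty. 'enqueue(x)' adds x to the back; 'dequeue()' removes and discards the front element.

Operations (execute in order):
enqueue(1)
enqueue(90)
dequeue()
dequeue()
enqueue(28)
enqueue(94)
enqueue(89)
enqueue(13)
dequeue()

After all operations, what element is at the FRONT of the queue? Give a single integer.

Answer: 94

Derivation:
enqueue(1): queue = [1]
enqueue(90): queue = [1, 90]
dequeue(): queue = [90]
dequeue(): queue = []
enqueue(28): queue = [28]
enqueue(94): queue = [28, 94]
enqueue(89): queue = [28, 94, 89]
enqueue(13): queue = [28, 94, 89, 13]
dequeue(): queue = [94, 89, 13]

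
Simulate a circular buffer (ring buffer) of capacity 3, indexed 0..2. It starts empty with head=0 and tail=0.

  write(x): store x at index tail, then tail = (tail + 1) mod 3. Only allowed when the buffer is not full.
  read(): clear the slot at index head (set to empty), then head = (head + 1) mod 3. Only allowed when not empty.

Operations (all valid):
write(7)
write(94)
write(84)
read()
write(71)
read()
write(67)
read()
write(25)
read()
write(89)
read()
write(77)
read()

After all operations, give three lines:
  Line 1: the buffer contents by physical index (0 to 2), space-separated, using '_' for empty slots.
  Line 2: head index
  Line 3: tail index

Answer: 89 77 _
0
2

Derivation:
write(7): buf=[7 _ _], head=0, tail=1, size=1
write(94): buf=[7 94 _], head=0, tail=2, size=2
write(84): buf=[7 94 84], head=0, tail=0, size=3
read(): buf=[_ 94 84], head=1, tail=0, size=2
write(71): buf=[71 94 84], head=1, tail=1, size=3
read(): buf=[71 _ 84], head=2, tail=1, size=2
write(67): buf=[71 67 84], head=2, tail=2, size=3
read(): buf=[71 67 _], head=0, tail=2, size=2
write(25): buf=[71 67 25], head=0, tail=0, size=3
read(): buf=[_ 67 25], head=1, tail=0, size=2
write(89): buf=[89 67 25], head=1, tail=1, size=3
read(): buf=[89 _ 25], head=2, tail=1, size=2
write(77): buf=[89 77 25], head=2, tail=2, size=3
read(): buf=[89 77 _], head=0, tail=2, size=2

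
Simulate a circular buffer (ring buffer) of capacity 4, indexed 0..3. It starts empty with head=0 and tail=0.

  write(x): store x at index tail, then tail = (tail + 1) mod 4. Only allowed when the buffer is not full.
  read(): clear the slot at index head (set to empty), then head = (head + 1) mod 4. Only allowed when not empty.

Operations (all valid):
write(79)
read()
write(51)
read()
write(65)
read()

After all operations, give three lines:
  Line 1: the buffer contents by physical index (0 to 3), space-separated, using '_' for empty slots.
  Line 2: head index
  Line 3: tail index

Answer: _ _ _ _
3
3

Derivation:
write(79): buf=[79 _ _ _], head=0, tail=1, size=1
read(): buf=[_ _ _ _], head=1, tail=1, size=0
write(51): buf=[_ 51 _ _], head=1, tail=2, size=1
read(): buf=[_ _ _ _], head=2, tail=2, size=0
write(65): buf=[_ _ 65 _], head=2, tail=3, size=1
read(): buf=[_ _ _ _], head=3, tail=3, size=0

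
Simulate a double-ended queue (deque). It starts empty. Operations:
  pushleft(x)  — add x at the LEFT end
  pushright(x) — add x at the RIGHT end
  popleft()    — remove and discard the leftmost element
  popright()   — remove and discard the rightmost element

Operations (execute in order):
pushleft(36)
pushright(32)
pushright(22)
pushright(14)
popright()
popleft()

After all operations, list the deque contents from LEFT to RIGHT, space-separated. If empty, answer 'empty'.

pushleft(36): [36]
pushright(32): [36, 32]
pushright(22): [36, 32, 22]
pushright(14): [36, 32, 22, 14]
popright(): [36, 32, 22]
popleft(): [32, 22]

Answer: 32 22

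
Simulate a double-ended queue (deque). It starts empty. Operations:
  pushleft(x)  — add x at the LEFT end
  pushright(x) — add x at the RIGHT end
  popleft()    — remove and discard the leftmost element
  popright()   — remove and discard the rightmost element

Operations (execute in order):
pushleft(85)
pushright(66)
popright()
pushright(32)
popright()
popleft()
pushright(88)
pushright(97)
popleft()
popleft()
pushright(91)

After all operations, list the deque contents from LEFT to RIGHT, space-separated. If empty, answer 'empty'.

pushleft(85): [85]
pushright(66): [85, 66]
popright(): [85]
pushright(32): [85, 32]
popright(): [85]
popleft(): []
pushright(88): [88]
pushright(97): [88, 97]
popleft(): [97]
popleft(): []
pushright(91): [91]

Answer: 91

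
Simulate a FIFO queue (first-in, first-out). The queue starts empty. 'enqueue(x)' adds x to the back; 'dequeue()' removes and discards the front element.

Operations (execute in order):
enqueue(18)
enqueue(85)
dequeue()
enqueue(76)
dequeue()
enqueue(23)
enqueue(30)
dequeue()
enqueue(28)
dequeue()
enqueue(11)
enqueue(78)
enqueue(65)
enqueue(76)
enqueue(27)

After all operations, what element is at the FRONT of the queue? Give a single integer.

enqueue(18): queue = [18]
enqueue(85): queue = [18, 85]
dequeue(): queue = [85]
enqueue(76): queue = [85, 76]
dequeue(): queue = [76]
enqueue(23): queue = [76, 23]
enqueue(30): queue = [76, 23, 30]
dequeue(): queue = [23, 30]
enqueue(28): queue = [23, 30, 28]
dequeue(): queue = [30, 28]
enqueue(11): queue = [30, 28, 11]
enqueue(78): queue = [30, 28, 11, 78]
enqueue(65): queue = [30, 28, 11, 78, 65]
enqueue(76): queue = [30, 28, 11, 78, 65, 76]
enqueue(27): queue = [30, 28, 11, 78, 65, 76, 27]

Answer: 30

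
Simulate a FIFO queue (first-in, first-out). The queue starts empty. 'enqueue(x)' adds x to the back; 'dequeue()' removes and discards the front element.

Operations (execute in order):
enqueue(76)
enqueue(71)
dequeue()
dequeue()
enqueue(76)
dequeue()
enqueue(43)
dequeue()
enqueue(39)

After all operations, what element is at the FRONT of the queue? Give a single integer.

Answer: 39

Derivation:
enqueue(76): queue = [76]
enqueue(71): queue = [76, 71]
dequeue(): queue = [71]
dequeue(): queue = []
enqueue(76): queue = [76]
dequeue(): queue = []
enqueue(43): queue = [43]
dequeue(): queue = []
enqueue(39): queue = [39]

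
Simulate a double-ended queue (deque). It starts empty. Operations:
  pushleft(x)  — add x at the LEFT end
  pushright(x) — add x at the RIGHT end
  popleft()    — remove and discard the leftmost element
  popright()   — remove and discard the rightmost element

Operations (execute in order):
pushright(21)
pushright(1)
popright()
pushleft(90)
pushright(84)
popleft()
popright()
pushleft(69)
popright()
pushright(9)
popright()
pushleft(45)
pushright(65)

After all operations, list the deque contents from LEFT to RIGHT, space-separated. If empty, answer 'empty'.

Answer: 45 69 65

Derivation:
pushright(21): [21]
pushright(1): [21, 1]
popright(): [21]
pushleft(90): [90, 21]
pushright(84): [90, 21, 84]
popleft(): [21, 84]
popright(): [21]
pushleft(69): [69, 21]
popright(): [69]
pushright(9): [69, 9]
popright(): [69]
pushleft(45): [45, 69]
pushright(65): [45, 69, 65]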